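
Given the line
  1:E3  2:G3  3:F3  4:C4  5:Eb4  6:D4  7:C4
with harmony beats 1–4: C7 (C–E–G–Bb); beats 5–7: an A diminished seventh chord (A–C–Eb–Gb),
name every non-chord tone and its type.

The harmony at that moment is C dominant seventh chord (C, E, G, Bb); F3 is not a chord tone.
It is approached by step down from G3 and left by leap up to C4.
Step in, leap out — an escape tone.
The harmony at that moment is A diminished seventh chord (A, C, Eb, Gb); D4 is not a chord tone.
It is approached by step down from Eb4 and left by step down to C4.
Step in, step out in the same direction — a passing tone.

F3 (beat 3) — escape tone; D4 (beat 6) — passing tone.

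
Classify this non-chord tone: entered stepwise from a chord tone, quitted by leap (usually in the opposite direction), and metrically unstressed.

Approach: by step. Departure: by leap. Metric position: weak.
Step in, leap out, from a weak position — an escape tone (échappée). (It is the mirror image of the appoggiatura, which leaps in and steps out on a strong beat.)

Escape tone.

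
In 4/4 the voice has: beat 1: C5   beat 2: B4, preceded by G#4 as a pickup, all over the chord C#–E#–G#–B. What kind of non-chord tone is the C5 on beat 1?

Appoggiatura.

The harmony at that moment is C# dominant seventh chord (C#, E#, G#, B); C5 is not a chord tone.
It is approached by leap up from G#4 and left by step down to B4.
Leap in, step out, metrically accented — an appoggiatura.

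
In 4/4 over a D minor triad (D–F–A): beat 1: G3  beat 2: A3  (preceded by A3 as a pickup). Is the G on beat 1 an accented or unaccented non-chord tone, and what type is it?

The harmony at that moment is D minor triad (D, F, A); G3 is not a chord tone.
It is approached by step down from A3 and left by step up to A3.
Step away and step back to the same note — a neighbor tone (lower neighbor).
It falls on the downbeat, so it is accented.

Accented neighbor tone.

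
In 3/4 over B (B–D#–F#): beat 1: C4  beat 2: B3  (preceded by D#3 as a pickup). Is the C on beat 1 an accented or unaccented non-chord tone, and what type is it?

The harmony at that moment is B major triad (B, D#, F#); C4 is not a chord tone.
It is approached by leap up from D#3 and left by step down to B3.
Leap in, step out — an appoggiatura.
It falls on the downbeat, so it is accented.

Accented appoggiatura.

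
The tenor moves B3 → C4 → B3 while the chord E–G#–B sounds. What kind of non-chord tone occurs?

C4 is a neighbor tone.

The harmony at that moment is E major triad (E, G#, B); C4 is not a chord tone.
It is approached by step up from B3 and left by step down to B3.
Step away and step back to the same note — a neighbor tone (upper neighbor).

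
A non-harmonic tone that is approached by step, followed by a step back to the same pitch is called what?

Approach: by step. Departure: by step in the opposite direction, back to the starting pitch.
Stepwise on both sides but reversing to return to the same chord tone — a neighbor tone. (Had it continued onward in the same direction it would be a passing tone instead.)

Neighbor tone.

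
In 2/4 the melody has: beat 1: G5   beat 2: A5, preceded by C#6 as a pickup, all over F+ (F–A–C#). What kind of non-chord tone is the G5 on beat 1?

The harmony at that moment is F augmented triad (F, A, C#); G5 is not a chord tone.
It is approached by leap down from C#6 and left by step up to A5.
Leap in, step out, metrically accented — an appoggiatura.

Appoggiatura.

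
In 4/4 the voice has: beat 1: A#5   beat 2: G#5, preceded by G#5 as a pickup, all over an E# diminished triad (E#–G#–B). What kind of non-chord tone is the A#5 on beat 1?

Upper neighbor tone.

The harmony at that moment is E# diminished triad (E#, G#, B); A#5 is not a chord tone.
It is approached by step up from G#5 and left by step down to G#5.
Step away and step back to the same note — a neighbor tone (upper neighbor).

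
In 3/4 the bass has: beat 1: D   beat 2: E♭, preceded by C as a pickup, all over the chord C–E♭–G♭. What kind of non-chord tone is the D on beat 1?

Passing tone.

The harmony at that moment is C diminished triad (C, E♭, G♭); D is not a chord tone.
It is approached by step up from C and left by step up to E♭.
Step in, step out in the same direction — a passing tone.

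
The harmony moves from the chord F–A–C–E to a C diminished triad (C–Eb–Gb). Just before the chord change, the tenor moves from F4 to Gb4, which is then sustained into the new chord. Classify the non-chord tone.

Gb4 is an anticipation.

The harmony at that moment is F major seventh chord (F, A, C, E); Gb4 is not a chord tone.
It is approached by step up from F4 and then sustained as the same pitch into the next harmony.
Arriving early and becoming a chord tone when the harmony changes — an anticipation.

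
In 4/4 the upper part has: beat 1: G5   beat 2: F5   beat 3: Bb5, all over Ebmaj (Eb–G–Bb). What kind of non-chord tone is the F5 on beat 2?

Escape tone.

The harmony at that moment is Eb major triad (Eb, G, Bb); F5 is not a chord tone.
It is approached by step down from G5 and left by leap up to Bb5.
Step in, leap out, on a weak beat — an escape tone.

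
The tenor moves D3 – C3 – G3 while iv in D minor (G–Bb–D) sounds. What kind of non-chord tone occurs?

The harmony at that moment is G minor triad (G, Bb, D); C3 is not a chord tone.
It is approached by step down from D3 and left by leap up to G3.
Step in, leap out — an escape tone.

C3 is an escape tone.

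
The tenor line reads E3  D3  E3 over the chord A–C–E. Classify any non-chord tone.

D3 is a neighbor tone.

The harmony at that moment is A minor triad (A, C, E); D3 is not a chord tone.
It is approached by step down from E3 and left by step up to E3.
Step away and step back to the same note — a neighbor tone (lower neighbor).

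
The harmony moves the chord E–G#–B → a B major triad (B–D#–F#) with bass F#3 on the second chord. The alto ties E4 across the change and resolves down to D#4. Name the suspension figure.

At the second chord the bass is F#3. The suspended E4 lies a seventh above the bass; after resolving down by step to D#4, the interval above the bass becomes a sixth.
Suspension figures are named by those two intervals: 7–6.

7–6 suspension.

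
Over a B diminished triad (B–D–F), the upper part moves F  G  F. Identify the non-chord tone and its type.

G is a neighbor tone.

The harmony at that moment is B diminished triad (B, D, F); G is not a chord tone.
It is approached by step up from F and left by step down to F.
Step away and step back to the same note — a neighbor tone (upper neighbor).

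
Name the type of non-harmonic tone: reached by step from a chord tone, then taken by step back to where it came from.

Neighbor tone.

Approach: by step. Departure: by step in the opposite direction, back to the starting pitch.
Stepwise on both sides but reversing to return to the same chord tone — a neighbor tone. (Had it continued onward in the same direction it would be a passing tone instead.)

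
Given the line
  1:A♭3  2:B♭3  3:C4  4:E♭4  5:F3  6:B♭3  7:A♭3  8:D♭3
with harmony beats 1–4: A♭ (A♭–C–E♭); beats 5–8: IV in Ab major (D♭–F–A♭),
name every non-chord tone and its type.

B♭3 (beat 2) — passing tone; B♭3 (beat 6) — appoggiatura.

The harmony at that moment is A♭ major triad (A♭, C, E♭); B♭3 is not a chord tone.
It is approached by step up from A♭3 and left by step up to C4.
Step in, step out in the same direction — a passing tone.
The harmony at that moment is D♭ major triad (D♭, F, A♭); B♭3 is not a chord tone.
It is approached by leap up from F3 and left by step down to A♭3.
Leap in, step out — an appoggiatura.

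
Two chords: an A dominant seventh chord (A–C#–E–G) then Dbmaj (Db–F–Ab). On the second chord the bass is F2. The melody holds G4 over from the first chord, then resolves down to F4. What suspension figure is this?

9–8 suspension.

At the second chord the bass is F2. The suspended G4 lies a ninth above the bass; after resolving down by step to F4, the interval above the bass becomes an octave.
Suspension figures are named by those two intervals: 9–8.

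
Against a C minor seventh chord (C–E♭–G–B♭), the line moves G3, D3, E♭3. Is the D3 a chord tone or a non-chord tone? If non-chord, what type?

The harmony at that moment is C minor seventh chord (C, E♭, G, B♭); D3 is not a chord tone.
It is approached by leap down from G3 and left by step up to E♭3.
Leap in, step out — an appoggiatura.

Non-chord tone — an appoggiatura.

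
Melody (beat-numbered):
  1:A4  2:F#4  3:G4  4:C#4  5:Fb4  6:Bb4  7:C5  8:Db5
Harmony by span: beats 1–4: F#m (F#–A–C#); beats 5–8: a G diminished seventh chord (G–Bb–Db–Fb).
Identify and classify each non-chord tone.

G4 (beat 3) — escape tone; C5 (beat 7) — passing tone.

The harmony at that moment is F# minor triad (F#, A, C#); G4 is not a chord tone.
It is approached by step up from F#4 and left by leap down to C#4.
Step in, leap out — an escape tone.
The harmony at that moment is G diminished seventh chord (G, Bb, Db, Fb); C5 is not a chord tone.
It is approached by step up from Bb4 and left by step up to Db5.
Step in, step out in the same direction — a passing tone.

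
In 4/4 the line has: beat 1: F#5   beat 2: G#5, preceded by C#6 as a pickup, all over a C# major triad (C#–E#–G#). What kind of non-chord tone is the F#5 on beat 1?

The harmony at that moment is C# major triad (C#, E#, G#); F#5 is not a chord tone.
It is approached by leap down from C#6 and left by step up to G#5.
Leap in, step out, metrically accented — an appoggiatura.

Appoggiatura.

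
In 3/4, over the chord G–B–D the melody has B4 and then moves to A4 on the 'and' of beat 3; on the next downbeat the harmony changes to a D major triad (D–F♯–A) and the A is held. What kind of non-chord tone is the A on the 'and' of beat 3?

The harmony at that moment is G major triad (G, B, D); A4 is not a chord tone.
It is approached by step down from B4 and then sustained as the same pitch into the next harmony.
Arriving early and becoming a chord tone when the harmony changes — an anticipation.

Anticipation.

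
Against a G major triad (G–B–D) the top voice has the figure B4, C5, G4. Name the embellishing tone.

C5 is an escape tone.

The harmony at that moment is G major triad (G, B, D); C5 is not a chord tone.
It is approached by step up from B4 and left by leap down to G4.
Step in, leap out — an escape tone.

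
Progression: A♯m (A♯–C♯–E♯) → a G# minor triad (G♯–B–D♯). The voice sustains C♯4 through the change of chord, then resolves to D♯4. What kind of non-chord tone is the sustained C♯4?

C♯4 is a retardation.

The harmony at that moment is G♯ minor triad (G♯, B, D♯); C♯4 is not a chord tone.
It is held over (the same pitch as the preceding C♯4) and left by step up to D♯4.
Held over from the previous chord and resolving up by step — a retardation.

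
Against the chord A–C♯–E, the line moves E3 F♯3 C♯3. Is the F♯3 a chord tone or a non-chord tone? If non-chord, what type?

The harmony at that moment is A major triad (A, C♯, E); F♯3 is not a chord tone.
It is approached by step up from E3 and left by leap down to C♯3.
Step in, leap out — an escape tone.

Non-chord tone — an escape tone.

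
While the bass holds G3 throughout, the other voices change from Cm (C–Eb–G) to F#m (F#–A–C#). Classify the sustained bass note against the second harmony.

Pedal tone (pedal point).

The harmony at that moment is F# minor triad (F#, A, C#); G3 is not a chord tone.
It is held over (the same pitch as the preceding G3) and then sustained as the same pitch into the next harmony.
Sustained through a change of harmony — a pedal tone.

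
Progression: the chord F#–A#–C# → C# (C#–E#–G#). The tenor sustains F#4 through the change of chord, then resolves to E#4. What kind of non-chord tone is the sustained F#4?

The harmony at that moment is C# major triad (C#, E#, G#); F#4 is not a chord tone.
It is held over (the same pitch as the preceding F#4) and left by step down to E#4.
Held over from the previous chord and resolving down by step — a suspension.

F#4 is a suspension.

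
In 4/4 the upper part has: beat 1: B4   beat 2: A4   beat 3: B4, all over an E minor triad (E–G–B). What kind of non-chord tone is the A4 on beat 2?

Lower neighbor tone.

The harmony at that moment is E minor triad (E, G, B); A4 is not a chord tone.
It is approached by step down from B4 and left by step up to B4.
Step away and step back to the same note — a neighbor tone (lower neighbor).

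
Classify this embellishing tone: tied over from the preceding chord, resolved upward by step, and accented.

Approach: by preparation — the pitch is first a chord tone, then held (tied or repeated) while the harmony changes under it. Departure: up by step. Metric position: strong.
A prepared dissonance that resolves upward by step — a retardation. (The same figure resolving downward would be a suspension.)

Retardation.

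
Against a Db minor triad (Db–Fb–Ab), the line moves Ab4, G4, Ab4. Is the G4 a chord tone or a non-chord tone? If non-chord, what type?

The harmony at that moment is Db minor triad (Db, Fb, Ab); G4 is not a chord tone.
It is approached by step down from Ab4 and left by step up to Ab4.
Step away and step back to the same note — a neighbor tone (lower neighbor).

Non-chord tone — a neighbor tone.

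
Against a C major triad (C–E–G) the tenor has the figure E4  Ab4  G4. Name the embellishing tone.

Ab4 is an appoggiatura.

The harmony at that moment is C major triad (C, E, G); Ab4 is not a chord tone.
It is approached by leap up from E4 and left by step down to G4.
Leap in, step out — an appoggiatura.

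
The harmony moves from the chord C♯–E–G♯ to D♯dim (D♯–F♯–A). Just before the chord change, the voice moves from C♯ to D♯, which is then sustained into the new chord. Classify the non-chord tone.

The harmony at that moment is C♯ minor triad (C♯, E, G♯); D♯ is not a chord tone.
It is approached by step up from C♯ and then sustained as the same pitch into the next harmony.
Arriving early and becoming a chord tone when the harmony changes — an anticipation.

D♯ is an anticipation.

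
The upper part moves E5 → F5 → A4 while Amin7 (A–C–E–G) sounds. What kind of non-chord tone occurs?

F5 is an escape tone.

The harmony at that moment is A minor seventh chord (A, C, E, G); F5 is not a chord tone.
It is approached by step up from E5 and left by leap down to A4.
Step in, leap out — an escape tone.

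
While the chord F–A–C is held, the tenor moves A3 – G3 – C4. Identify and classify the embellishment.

The harmony at that moment is F major triad (F, A, C); G3 is not a chord tone.
It is approached by step down from A3 and left by leap up to C4.
Step in, leap out — an escape tone.

G3 is an escape tone.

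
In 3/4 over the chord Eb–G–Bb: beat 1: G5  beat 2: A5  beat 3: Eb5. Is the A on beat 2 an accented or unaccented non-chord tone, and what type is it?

The harmony at that moment is Eb major triad (Eb, G, Bb); A5 is not a chord tone.
It is approached by step up from G5 and left by leap down to Eb5.
Step in, leap out — an escape tone.
It falls on a weak beat, so it is unaccented.

Unaccented escape tone.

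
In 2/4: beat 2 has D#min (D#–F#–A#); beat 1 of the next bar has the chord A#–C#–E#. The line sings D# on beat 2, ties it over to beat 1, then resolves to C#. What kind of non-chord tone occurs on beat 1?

The harmony at that moment is A# minor triad (A#, C#, E#); D# is not a chord tone.
It is held over (the same pitch as the preceding D#) and left by step down to C#.
Held over from the previous chord and resolving down by step — a suspension.

Suspension.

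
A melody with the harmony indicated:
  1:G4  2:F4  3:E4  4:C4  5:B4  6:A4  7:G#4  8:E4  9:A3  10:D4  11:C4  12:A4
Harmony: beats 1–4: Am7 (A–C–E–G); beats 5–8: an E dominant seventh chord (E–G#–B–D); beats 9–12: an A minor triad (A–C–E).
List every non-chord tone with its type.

The harmony at that moment is A minor seventh chord (A, C, E, G); F4 is not a chord tone.
It is approached by step down from G4 and left by step down to E4.
Step in, step out in the same direction — a passing tone.
The harmony at that moment is E dominant seventh chord (E, G#, B, D); A4 is not a chord tone.
It is approached by step down from B4 and left by step down to G#4.
Step in, step out in the same direction — a passing tone.
The harmony at that moment is A minor triad (A, C, E); D4 is not a chord tone.
It is approached by leap up from A3 and left by step down to C4.
Leap in, step out — an appoggiatura.

F4 (beat 2) — passing tone; A4 (beat 6) — passing tone; D4 (beat 10) — appoggiatura.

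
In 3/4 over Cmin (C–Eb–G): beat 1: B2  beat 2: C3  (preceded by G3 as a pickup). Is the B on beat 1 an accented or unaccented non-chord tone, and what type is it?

Accented appoggiatura.

The harmony at that moment is C minor triad (C, Eb, G); B2 is not a chord tone.
It is approached by leap down from G3 and left by step up to C3.
Leap in, step out — an appoggiatura.
It falls on the downbeat, so it is accented.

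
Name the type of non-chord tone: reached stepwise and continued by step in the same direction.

Passing tone.

Approach: by step. Departure: by step, continuing in the same direction.
Stepwise on both sides with no change of direction means the note fills in the space between two different chord tones — a passing tone. (Had it turned back to its starting note it would be a neighbor tone instead.)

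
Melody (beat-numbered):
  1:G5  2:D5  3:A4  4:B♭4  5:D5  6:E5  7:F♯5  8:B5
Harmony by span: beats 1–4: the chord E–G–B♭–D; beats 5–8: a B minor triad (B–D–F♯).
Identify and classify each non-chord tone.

A4 (beat 3) — appoggiatura; E5 (beat 6) — passing tone.

The harmony at that moment is E half-diminished seventh chord (E, G, B♭, D); A4 is not a chord tone.
It is approached by leap down from D5 and left by step up to B♭4.
Leap in, step out — an appoggiatura.
The harmony at that moment is B minor triad (B, D, F♯); E5 is not a chord tone.
It is approached by step up from D5 and left by step up to F♯5.
Step in, step out in the same direction — a passing tone.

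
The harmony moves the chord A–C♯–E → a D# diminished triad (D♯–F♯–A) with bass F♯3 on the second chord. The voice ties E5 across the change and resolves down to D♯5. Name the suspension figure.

7–6 suspension.

At the second chord the bass is F♯3. The suspended E5 lies a seventh above the bass; after resolving down by step to D♯5, the interval above the bass becomes a sixth.
Suspension figures are named by those two intervals: 7–6.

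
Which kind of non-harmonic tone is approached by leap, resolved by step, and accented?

Appoggiatura.

Approach: by leap. Departure: by step. Metric position: strong.
Leap in, step out, in a metrically strong position — an appoggiatura. (It is the mirror image of the escape tone, which steps in and leaps out from a weak position.)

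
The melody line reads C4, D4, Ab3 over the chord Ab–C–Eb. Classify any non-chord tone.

The harmony at that moment is Ab major triad (Ab, C, Eb); D4 is not a chord tone.
It is approached by step up from C4 and left by leap down to Ab3.
Step in, leap out — an escape tone.

D4 is an escape tone.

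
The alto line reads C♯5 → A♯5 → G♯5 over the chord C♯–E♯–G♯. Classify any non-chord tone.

The harmony at that moment is C♯ major triad (C♯, E♯, G♯); A♯5 is not a chord tone.
It is approached by leap up from C♯5 and left by step down to G♯5.
Leap in, step out — an appoggiatura.

A♯5 is an appoggiatura.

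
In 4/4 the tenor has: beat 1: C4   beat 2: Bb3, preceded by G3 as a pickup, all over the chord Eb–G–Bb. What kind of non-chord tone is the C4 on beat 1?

The harmony at that moment is Eb major triad (Eb, G, Bb); C4 is not a chord tone.
It is approached by leap up from G3 and left by step down to Bb3.
Leap in, step out, metrically accented — an appoggiatura.

Appoggiatura.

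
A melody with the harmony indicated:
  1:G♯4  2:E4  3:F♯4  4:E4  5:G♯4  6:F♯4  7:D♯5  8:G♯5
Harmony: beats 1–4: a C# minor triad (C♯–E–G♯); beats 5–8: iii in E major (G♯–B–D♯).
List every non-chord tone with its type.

The harmony at that moment is C♯ minor triad (C♯, E, G♯); F♯4 is not a chord tone.
It is approached by step up from E4 and left by step down to E4.
Step away and step back to the same note — a neighbor tone (upper neighbor).
The harmony at that moment is G♯ minor triad (G♯, B, D♯); F♯4 is not a chord tone.
It is approached by step down from G♯4 and left by leap up to D♯5.
Step in, leap out — an escape tone.

F♯4 (beat 3) — neighbor tone; F♯4 (beat 6) — escape tone.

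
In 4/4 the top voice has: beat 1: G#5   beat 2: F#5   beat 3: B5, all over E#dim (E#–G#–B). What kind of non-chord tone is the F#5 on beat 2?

The harmony at that moment is E# diminished triad (E#, G#, B); F#5 is not a chord tone.
It is approached by step down from G#5 and left by leap up to B5.
Step in, leap out, on a weak beat — an escape tone.

Escape tone.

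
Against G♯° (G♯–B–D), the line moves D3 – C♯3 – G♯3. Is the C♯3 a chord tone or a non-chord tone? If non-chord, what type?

Non-chord tone — an escape tone.

The harmony at that moment is G♯ diminished triad (G♯, B, D); C♯3 is not a chord tone.
It is approached by step down from D3 and left by leap up to G♯3.
Step in, leap out — an escape tone.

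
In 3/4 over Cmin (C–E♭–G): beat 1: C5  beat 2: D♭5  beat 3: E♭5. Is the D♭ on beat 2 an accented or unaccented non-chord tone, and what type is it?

The harmony at that moment is C minor triad (C, E♭, G); D♭5 is not a chord tone.
It is approached by step up from C5 and left by step up to E♭5.
Step in, step out in the same direction — a passing tone.
It falls on a weak beat, so it is unaccented.

Unaccented passing tone.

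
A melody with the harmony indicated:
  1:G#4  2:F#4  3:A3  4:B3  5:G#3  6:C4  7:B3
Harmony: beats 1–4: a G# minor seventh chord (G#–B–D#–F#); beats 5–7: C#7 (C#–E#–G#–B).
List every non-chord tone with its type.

A3 (beat 3) — appoggiatura; C4 (beat 6) — appoggiatura.

The harmony at that moment is G# minor seventh chord (G#, B, D#, F#); A3 is not a chord tone.
It is approached by leap down from F#4 and left by step up to B3.
Leap in, step out — an appoggiatura.
The harmony at that moment is C# dominant seventh chord (C#, E#, G#, B); C4 is not a chord tone.
It is approached by leap up from G#3 and left by step down to B3.
Leap in, step out — an appoggiatura.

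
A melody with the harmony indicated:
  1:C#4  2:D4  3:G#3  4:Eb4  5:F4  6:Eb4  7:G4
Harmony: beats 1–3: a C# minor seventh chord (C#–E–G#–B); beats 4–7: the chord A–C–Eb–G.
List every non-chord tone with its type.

The harmony at that moment is C# minor seventh chord (C#, E, G#, B); D4 is not a chord tone.
It is approached by step up from C#4 and left by leap down to G#3.
Step in, leap out — an escape tone.
The harmony at that moment is A half-diminished seventh chord (A, C, Eb, G); F4 is not a chord tone.
It is approached by step up from Eb4 and left by step down to Eb4.
Step away and step back to the same note — a neighbor tone (upper neighbor).

D4 (beat 2) — escape tone; F4 (beat 5) — neighbor tone.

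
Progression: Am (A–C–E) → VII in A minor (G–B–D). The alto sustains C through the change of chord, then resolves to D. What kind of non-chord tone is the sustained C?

The harmony at that moment is G major triad (G, B, D); C is not a chord tone.
It is held over (the same pitch as the preceding C) and left by step up to D.
Held over from the previous chord and resolving up by step — a retardation.

C is a retardation.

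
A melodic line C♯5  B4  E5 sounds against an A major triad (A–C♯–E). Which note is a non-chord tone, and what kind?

The harmony at that moment is A major triad (A, C♯, E); B4 is not a chord tone.
It is approached by step down from C♯5 and left by leap up to E5.
Step in, leap out — an escape tone.

B4 is an escape tone.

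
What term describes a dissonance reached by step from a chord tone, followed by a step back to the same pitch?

Neighbor tone.

Approach: by step. Departure: by step in the opposite direction, back to the starting pitch.
Stepwise on both sides but reversing to return to the same chord tone — a neighbor tone. (Had it continued onward in the same direction it would be a passing tone instead.)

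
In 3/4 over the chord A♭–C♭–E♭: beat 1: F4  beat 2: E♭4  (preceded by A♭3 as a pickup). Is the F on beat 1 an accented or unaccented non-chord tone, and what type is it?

The harmony at that moment is A♭ minor triad (A♭, C♭, E♭); F4 is not a chord tone.
It is approached by leap up from A♭3 and left by step down to E♭4.
Leap in, step out — an appoggiatura.
It falls on the downbeat, so it is accented.

Accented appoggiatura.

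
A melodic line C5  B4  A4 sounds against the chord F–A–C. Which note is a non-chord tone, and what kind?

B4 is a passing tone.

The harmony at that moment is F major triad (F, A, C); B4 is not a chord tone.
It is approached by step down from C5 and left by step down to A4.
Step in, step out in the same direction — a passing tone.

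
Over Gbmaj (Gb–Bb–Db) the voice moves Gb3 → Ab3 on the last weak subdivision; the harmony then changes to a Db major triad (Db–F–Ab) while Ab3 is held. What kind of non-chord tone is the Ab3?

The harmony at that moment is Gb major triad (Gb, Bb, Db); Ab3 is not a chord tone.
It is approached by step up from Gb3 and then sustained as the same pitch into the next harmony.
Arriving early and becoming a chord tone when the harmony changes — an anticipation.

Ab3 is an anticipation.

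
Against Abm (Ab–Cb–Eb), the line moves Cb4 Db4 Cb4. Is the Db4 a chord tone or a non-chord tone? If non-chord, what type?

The harmony at that moment is Ab minor triad (Ab, Cb, Eb); Db4 is not a chord tone.
It is approached by step up from Cb4 and left by step down to Cb4.
Step away and step back to the same note — a neighbor tone (upper neighbor).

Non-chord tone — a neighbor tone.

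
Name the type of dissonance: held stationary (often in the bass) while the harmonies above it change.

Approach: none. Departure: none — a single pitch is sustained while the chords change around it, passing through harmonies that do not contain it.
No melodic motion at all; the dissonance is created entirely by the moving harmonies against the stationary note — a pedal tone (pedal point).

Pedal tone.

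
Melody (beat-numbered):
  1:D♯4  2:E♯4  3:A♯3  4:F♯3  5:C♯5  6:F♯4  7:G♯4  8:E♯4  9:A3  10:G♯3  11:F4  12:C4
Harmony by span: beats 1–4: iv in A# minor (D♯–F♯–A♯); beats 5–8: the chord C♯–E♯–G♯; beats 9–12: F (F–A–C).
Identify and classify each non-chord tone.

The harmony at that moment is D♯ minor triad (D♯, F♯, A♯); E♯4 is not a chord tone.
It is approached by step up from D♯4 and left by leap down to A♯3.
Step in, leap out — an escape tone.
The harmony at that moment is C♯ major triad (C♯, E♯, G♯); F♯4 is not a chord tone.
It is approached by leap down from C♯5 and left by step up to G♯4.
Leap in, step out — an appoggiatura.
The harmony at that moment is F major triad (F, A, C); G♯3 is not a chord tone.
It is approached by step down from A3 and left by leap up to F4.
Step in, leap out — an escape tone.

E♯4 (beat 2) — escape tone; F♯4 (beat 6) — appoggiatura; G♯3 (beat 10) — escape tone.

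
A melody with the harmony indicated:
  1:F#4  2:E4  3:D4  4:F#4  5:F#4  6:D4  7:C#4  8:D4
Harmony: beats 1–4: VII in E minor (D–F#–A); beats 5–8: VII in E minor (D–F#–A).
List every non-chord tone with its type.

The harmony at that moment is D major triad (D, F#, A); E4 is not a chord tone.
It is approached by step down from F#4 and left by step down to D4.
Step in, step out in the same direction — a passing tone.
The harmony at that moment is D major triad (D, F#, A); C#4 is not a chord tone.
It is approached by step down from D4 and left by step up to D4.
Step away and step back to the same note — a neighbor tone (lower neighbor).

E4 (beat 2) — passing tone; C#4 (beat 7) — neighbor tone.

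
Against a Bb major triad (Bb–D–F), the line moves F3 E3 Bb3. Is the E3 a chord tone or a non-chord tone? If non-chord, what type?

The harmony at that moment is Bb major triad (Bb, D, F); E3 is not a chord tone.
It is approached by step down from F3 and left by leap up to Bb3.
Step in, leap out — an escape tone.

Non-chord tone — an escape tone.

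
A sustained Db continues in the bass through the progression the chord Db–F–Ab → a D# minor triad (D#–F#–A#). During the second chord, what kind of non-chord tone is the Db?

Pedal tone (pedal point).

The harmony at that moment is D# minor triad (D#, F#, A#); Db is not a chord tone.
It is held over (the same pitch as the preceding Db) and then sustained as the same pitch into the next harmony.
Sustained through a change of harmony — a pedal tone.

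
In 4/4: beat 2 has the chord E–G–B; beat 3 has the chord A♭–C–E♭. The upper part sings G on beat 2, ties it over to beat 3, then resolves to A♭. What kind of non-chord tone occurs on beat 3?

Retardation.

The harmony at that moment is A♭ major triad (A♭, C, E♭); G is not a chord tone.
It is held over (the same pitch as the preceding G) and left by step up to A♭.
Held over from the previous chord and resolving up by step — a retardation.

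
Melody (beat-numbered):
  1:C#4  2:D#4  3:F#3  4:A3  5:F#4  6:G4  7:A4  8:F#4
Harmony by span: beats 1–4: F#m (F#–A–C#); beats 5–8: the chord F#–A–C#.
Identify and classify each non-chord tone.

The harmony at that moment is F# minor triad (F#, A, C#); D#4 is not a chord tone.
It is approached by step up from C#4 and left by leap down to F#3.
Step in, leap out — an escape tone.
The harmony at that moment is F# minor triad (F#, A, C#); G4 is not a chord tone.
It is approached by step up from F#4 and left by step up to A4.
Step in, step out in the same direction — a passing tone.

D#4 (beat 2) — escape tone; G4 (beat 6) — passing tone.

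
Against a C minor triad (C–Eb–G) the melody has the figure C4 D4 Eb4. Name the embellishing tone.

D4 is a passing tone.

The harmony at that moment is C minor triad (C, Eb, G); D4 is not a chord tone.
It is approached by step up from C4 and left by step up to Eb4.
Step in, step out in the same direction — a passing tone.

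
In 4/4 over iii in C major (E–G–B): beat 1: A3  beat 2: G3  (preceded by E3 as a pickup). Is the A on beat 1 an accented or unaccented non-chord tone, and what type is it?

Accented appoggiatura.

The harmony at that moment is E minor triad (E, G, B); A3 is not a chord tone.
It is approached by leap up from E3 and left by step down to G3.
Leap in, step out — an appoggiatura.
It falls on the downbeat, so it is accented.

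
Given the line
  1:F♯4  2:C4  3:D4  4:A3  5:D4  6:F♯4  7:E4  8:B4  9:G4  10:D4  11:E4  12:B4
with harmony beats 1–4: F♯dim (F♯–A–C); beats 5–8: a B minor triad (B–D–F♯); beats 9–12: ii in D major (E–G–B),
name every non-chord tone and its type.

The harmony at that moment is F♯ diminished triad (F♯, A, C); D4 is not a chord tone.
It is approached by step up from C4 and left by leap down to A3.
Step in, leap out — an escape tone.
The harmony at that moment is B minor triad (B, D, F♯); E4 is not a chord tone.
It is approached by step down from F♯4 and left by leap up to B4.
Step in, leap out — an escape tone.
The harmony at that moment is E minor triad (E, G, B); D4 is not a chord tone.
It is approached by leap down from G4 and left by step up to E4.
Leap in, step out — an appoggiatura.

D4 (beat 3) — escape tone; E4 (beat 7) — escape tone; D4 (beat 10) — appoggiatura.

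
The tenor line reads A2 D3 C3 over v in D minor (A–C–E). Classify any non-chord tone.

D3 is an appoggiatura.

The harmony at that moment is A minor triad (A, C, E); D3 is not a chord tone.
It is approached by leap up from A2 and left by step down to C3.
Leap in, step out — an appoggiatura.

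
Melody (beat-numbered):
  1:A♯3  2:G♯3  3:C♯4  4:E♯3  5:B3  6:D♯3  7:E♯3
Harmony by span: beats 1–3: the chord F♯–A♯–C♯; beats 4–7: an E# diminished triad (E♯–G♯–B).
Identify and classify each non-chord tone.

The harmony at that moment is F♯ major triad (F♯, A♯, C♯); G♯3 is not a chord tone.
It is approached by step down from A♯3 and left by leap up to C♯4.
Step in, leap out — an escape tone.
The harmony at that moment is E♯ diminished triad (E♯, G♯, B); D♯3 is not a chord tone.
It is approached by leap down from B3 and left by step up to E♯3.
Leap in, step out — an appoggiatura.

G♯3 (beat 2) — escape tone; D♯3 (beat 6) — appoggiatura.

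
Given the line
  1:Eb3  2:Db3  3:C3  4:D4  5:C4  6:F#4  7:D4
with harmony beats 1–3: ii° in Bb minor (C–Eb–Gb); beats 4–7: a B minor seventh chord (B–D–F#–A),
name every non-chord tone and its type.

The harmony at that moment is C diminished triad (C, Eb, Gb); Db3 is not a chord tone.
It is approached by step down from Eb3 and left by step down to C3.
Step in, step out in the same direction — a passing tone.
The harmony at that moment is B minor seventh chord (B, D, F#, A); C4 is not a chord tone.
It is approached by step down from D4 and left by leap up to F#4.
Step in, leap out — an escape tone.

Db3 (beat 2) — passing tone; C4 (beat 5) — escape tone.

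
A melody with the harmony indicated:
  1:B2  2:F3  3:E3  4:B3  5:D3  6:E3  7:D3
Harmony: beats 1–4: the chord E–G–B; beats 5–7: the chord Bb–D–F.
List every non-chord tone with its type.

The harmony at that moment is E minor triad (E, G, B); F3 is not a chord tone.
It is approached by leap up from B2 and left by step down to E3.
Leap in, step out — an appoggiatura.
The harmony at that moment is Bb major triad (Bb, D, F); E3 is not a chord tone.
It is approached by step up from D3 and left by step down to D3.
Step away and step back to the same note — a neighbor tone (upper neighbor).

F3 (beat 2) — appoggiatura; E3 (beat 6) — neighbor tone.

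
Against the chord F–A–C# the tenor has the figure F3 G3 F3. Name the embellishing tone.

G3 is a neighbor tone.

The harmony at that moment is F augmented triad (F, A, C#); G3 is not a chord tone.
It is approached by step up from F3 and left by step down to F3.
Step away and step back to the same note — a neighbor tone (upper neighbor).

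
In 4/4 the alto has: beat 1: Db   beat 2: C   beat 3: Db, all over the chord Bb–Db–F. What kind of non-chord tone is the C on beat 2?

The harmony at that moment is Bb minor triad (Bb, Db, F); C is not a chord tone.
It is approached by step down from Db and left by step up to Db.
Step away and step back to the same note — a neighbor tone (lower neighbor).

Lower neighbor tone.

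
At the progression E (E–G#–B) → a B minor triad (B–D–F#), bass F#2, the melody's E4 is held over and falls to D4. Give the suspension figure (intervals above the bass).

At the second chord the bass is F#2. The suspended E4 lies a seventh above the bass; after resolving down by step to D4, the interval above the bass becomes a sixth.
Suspension figures are named by those two intervals: 7–6.

7–6 suspension.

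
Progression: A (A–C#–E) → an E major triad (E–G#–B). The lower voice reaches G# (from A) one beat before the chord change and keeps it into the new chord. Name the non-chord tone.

G# is an anticipation.

The harmony at that moment is A major triad (A, C#, E); G# is not a chord tone.
It is approached by step down from A and then sustained as the same pitch into the next harmony.
Arriving early and becoming a chord tone when the harmony changes — an anticipation.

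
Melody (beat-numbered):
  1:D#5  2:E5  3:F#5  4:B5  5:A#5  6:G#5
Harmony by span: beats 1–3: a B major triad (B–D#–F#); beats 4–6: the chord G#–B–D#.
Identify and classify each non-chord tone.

E5 (beat 2) — passing tone; A#5 (beat 5) — passing tone.

The harmony at that moment is B major triad (B, D#, F#); E5 is not a chord tone.
It is approached by step up from D#5 and left by step up to F#5.
Step in, step out in the same direction — a passing tone.
The harmony at that moment is G# minor triad (G#, B, D#); A#5 is not a chord tone.
It is approached by step down from B5 and left by step down to G#5.
Step in, step out in the same direction — a passing tone.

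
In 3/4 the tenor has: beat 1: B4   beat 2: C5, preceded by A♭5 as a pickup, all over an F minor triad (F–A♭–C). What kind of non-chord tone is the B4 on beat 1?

Appoggiatura.

The harmony at that moment is F minor triad (F, A♭, C); B4 is not a chord tone.
It is approached by leap down from A♭5 and left by step up to C5.
Leap in, step out, metrically accented — an appoggiatura.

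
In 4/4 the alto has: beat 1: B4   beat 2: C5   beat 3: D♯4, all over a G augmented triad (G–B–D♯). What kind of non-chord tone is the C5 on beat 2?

The harmony at that moment is G augmented triad (G, B, D♯); C5 is not a chord tone.
It is approached by step up from B4 and left by leap down to D♯4.
Step in, leap out, on a weak beat — an escape tone.

Escape tone.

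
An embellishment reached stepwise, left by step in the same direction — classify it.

Passing tone.

Approach: by step. Departure: by step, continuing in the same direction.
Stepwise on both sides with no change of direction means the note fills in the space between two different chord tones — a passing tone. (Had it turned back to its starting note it would be a neighbor tone instead.)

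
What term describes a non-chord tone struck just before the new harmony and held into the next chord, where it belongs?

Approach: ahead of the chord change (typically by step), so it is dissonant against the current harmony. Departure: none — the same pitch is restated or held and is a chord tone of the new harmony.
Dissonant first, consonant once the harmony catches up: the note simply arrives early — an anticipation. (The reverse timing, consonant first and dissonant after the change, would be a suspension or retardation.)

Anticipation.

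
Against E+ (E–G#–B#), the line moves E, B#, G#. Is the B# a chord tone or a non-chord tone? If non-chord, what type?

Chord tone (the fifth of E augmented triad).

E augmented triad contains E, G#, B#; B# is the fifth, so it is a chord tone.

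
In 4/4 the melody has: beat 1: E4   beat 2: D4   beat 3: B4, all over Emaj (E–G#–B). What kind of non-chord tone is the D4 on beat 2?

The harmony at that moment is E major triad (E, G#, B); D4 is not a chord tone.
It is approached by step down from E4 and left by leap up to B4.
Step in, leap out, on a weak beat — an escape tone.

Escape tone.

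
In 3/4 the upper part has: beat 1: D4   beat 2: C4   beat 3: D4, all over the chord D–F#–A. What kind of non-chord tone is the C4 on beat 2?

The harmony at that moment is D major triad (D, F#, A); C4 is not a chord tone.
It is approached by step down from D4 and left by step up to D4.
Step away and step back to the same note — a neighbor tone (lower neighbor).

Lower neighbor tone.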